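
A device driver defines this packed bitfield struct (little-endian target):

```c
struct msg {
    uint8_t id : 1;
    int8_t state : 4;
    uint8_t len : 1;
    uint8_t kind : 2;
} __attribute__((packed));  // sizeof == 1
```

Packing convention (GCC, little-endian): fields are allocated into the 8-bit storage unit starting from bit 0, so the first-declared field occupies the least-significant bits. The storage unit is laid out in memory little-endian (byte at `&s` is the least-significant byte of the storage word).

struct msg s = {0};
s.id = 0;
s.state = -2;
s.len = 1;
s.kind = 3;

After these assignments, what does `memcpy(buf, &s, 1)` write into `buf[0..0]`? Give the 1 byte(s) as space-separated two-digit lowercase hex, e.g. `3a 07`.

id (1b) val=0 bits=0x0 at bit 0: 0x00
state (4b) val=-2 bits=0xe at bit 1: 0x1c
len (1b) val=1 bits=0x1 at bit 5: 0x3c
kind (2b) val=3 bits=0x3 at bit 6: 0xfc
word = 0xfc → little-endian bytes:
  [0]=0xfc

fc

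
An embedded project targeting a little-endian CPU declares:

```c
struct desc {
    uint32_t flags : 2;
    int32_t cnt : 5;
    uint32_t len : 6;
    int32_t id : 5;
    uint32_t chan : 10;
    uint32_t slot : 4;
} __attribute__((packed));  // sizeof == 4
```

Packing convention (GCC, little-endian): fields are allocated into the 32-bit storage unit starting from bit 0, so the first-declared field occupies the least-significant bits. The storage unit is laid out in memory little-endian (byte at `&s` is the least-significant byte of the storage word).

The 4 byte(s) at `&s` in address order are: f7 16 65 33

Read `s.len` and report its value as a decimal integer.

[0]=0xf7 [1]=0x16 [2]=0x65 [3]=0x33 (little-endian) → word 0x336516f7
flags:2 @ bit 0 → (0x336516f7>>0)&0x3 = 0x3
cnt:5 @ bit 2 → (0x336516f7>>2)&0x1f = 0x1d
len:6 @ bit 7 → (0x336516f7>>7)&0x3f = 0x2d  ←
id:5 @ bit 13 → (0x336516f7>>13)&0x1f = 0x8
chan:10 @ bit 18 → (0x336516f7>>18)&0x3ff = 0xd9
slot:4 @ bit 28 → (0x336516f7>>28)&0xf = 0x3

45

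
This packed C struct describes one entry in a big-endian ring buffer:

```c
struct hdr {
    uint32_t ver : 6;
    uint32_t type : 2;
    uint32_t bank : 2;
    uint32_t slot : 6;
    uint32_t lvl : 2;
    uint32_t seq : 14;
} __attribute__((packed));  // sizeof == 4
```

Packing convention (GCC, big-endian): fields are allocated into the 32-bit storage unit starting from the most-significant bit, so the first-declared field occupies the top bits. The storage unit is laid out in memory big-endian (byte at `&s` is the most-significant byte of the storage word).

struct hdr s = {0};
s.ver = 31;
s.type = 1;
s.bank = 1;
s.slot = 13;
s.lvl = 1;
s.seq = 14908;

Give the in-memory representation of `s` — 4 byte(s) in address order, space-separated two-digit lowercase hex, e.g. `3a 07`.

7d 4d 7a 3c

[26+:6] ver=31 & 0x3f = 0x1f; word=0x7c000000
[24+:2] type=1 & 0x3 = 0x1; word=0x7d000000
[22+:2] bank=1 & 0x3 = 0x1; word=0x7d400000
[16+:6] slot=13 & 0x3f = 0xd; word=0x7d4d0000
[14+:2] lvl=1 & 0x3 = 0x1; word=0x7d4d4000
[0+:14] seq=14908 & 0x3fff = 0x3a3c; word=0x7d4d7a3c
word = 0x7d4d7a3c → big-endian bytes:
  [0]=0x7d  [1]=0x4d  [2]=0x7a  [3]=0x3c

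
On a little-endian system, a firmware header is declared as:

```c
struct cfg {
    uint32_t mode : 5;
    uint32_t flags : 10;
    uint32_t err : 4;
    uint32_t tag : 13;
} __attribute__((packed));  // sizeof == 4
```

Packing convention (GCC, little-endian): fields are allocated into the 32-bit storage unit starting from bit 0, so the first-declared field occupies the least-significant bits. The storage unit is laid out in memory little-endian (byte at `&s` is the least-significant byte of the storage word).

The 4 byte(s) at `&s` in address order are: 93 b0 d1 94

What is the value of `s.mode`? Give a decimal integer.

19

[0]=0x93 [1]=0xb0 [2]=0xd1 [3]=0x94 (little-endian) → word 0x94d1b093
mode [0+:5] = (word>>0) & 0x1f = 19  ←
flags [5+:10] = (word>>5) & 0x3ff = 388
err [15+:4] = (word>>15) & 0xf = 3
tag [19+:13] = (word>>19) & 0x1fff = 4762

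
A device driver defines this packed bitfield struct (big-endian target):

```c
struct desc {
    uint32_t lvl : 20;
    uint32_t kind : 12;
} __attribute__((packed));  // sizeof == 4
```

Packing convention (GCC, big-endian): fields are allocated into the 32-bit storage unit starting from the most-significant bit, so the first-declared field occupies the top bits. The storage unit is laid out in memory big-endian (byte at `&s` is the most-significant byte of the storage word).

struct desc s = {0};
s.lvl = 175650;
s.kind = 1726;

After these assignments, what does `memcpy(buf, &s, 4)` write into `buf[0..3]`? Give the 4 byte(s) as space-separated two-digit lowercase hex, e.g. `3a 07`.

[12+:20] lvl=175650 & 0xfffff = 0x2ae22; word=0x2ae22000
[0+:12] kind=1726 & 0xfff = 0x6be; word=0x2ae226be
word = 0x2ae226be → big-endian bytes:
  [0]=0x2a  [1]=0xe2  [2]=0x26  [3]=0xbe

2a e2 26 be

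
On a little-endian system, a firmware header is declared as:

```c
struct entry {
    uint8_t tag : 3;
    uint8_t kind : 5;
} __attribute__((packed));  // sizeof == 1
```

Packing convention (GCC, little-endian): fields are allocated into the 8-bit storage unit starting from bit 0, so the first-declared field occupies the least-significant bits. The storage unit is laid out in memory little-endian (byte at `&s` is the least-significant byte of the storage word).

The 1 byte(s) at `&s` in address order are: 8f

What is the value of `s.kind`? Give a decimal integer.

[0]=0x8f (little-endian) → word 0x8f
tag:3 @ bit 0 → (0x8f>>0)&0x7 = 0x7
kind:5 @ bit 3 → (0x8f>>3)&0x1f = 0x11  ←

17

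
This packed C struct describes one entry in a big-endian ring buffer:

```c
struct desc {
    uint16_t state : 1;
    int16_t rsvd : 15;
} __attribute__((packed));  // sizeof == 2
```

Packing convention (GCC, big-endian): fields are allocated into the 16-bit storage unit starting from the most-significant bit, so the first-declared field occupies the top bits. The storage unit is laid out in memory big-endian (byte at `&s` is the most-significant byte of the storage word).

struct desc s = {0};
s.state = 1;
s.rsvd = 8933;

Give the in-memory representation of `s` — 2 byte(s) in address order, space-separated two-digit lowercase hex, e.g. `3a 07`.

a2 e5

state:1 = 1 → 0x1 << 15 → word 0x8000
rsvd:15 = 8933 → 0x22e5 << 0 → word 0xa2e5
word = 0xa2e5 → big-endian bytes:
  [0]=0xa2  [1]=0xe5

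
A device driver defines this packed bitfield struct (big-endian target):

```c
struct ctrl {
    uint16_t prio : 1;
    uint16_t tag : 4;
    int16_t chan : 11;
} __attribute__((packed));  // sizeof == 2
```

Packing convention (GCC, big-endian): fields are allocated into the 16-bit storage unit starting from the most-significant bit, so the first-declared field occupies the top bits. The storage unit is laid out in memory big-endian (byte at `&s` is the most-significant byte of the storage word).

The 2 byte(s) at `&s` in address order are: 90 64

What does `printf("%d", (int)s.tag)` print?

2

[0]=0x90 [1]=0x64 (big-endian) → word 0x9064
prio [15+:1] = (word>>15) & 0x1 = 1
tag [11+:4] = (word>>11) & 0xf = 2  ←
chan [0+:11] = (word>>0) & 0x7ff = 100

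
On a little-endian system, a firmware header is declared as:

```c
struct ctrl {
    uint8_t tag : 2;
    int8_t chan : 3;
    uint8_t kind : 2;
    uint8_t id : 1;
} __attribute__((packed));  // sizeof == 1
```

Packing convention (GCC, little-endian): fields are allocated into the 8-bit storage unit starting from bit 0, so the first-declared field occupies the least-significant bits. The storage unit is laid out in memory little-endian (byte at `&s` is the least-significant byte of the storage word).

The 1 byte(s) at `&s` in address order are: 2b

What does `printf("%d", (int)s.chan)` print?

[0]=0x2b (little-endian) → word 0x2b
tag:2 @ bit 0 → (0x2b>>0)&0x3 = 0x3
chan:3 @ bit 2 → (0x2b>>2)&0x7 = 0x2  ←
kind:2 @ bit 5 → (0x2b>>5)&0x3 = 0x1
id:1 @ bit 7 → (0x2b>>7)&0x1 = 0x0
chan signed 3b, MSB=0: value = 2

2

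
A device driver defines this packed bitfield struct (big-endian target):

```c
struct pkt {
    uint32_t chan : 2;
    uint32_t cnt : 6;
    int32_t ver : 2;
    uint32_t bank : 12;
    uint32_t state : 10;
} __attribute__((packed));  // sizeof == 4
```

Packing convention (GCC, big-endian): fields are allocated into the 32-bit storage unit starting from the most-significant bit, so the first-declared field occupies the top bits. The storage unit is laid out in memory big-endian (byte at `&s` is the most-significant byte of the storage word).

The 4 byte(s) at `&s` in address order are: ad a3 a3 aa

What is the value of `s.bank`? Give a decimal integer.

[0]=0xad [1]=0xa3 [2]=0xa3 [3]=0xaa (big-endian) → word 0xada3a3aa
chan [30+:2] = (word>>30) & 0x3 = 2
cnt [24+:6] = (word>>24) & 0x3f = 45
ver [22+:2] = (word>>22) & 0x3 = 2
bank [10+:12] = (word>>10) & 0xfff = 2280  ←
state [0+:10] = (word>>0) & 0x3ff = 938

2280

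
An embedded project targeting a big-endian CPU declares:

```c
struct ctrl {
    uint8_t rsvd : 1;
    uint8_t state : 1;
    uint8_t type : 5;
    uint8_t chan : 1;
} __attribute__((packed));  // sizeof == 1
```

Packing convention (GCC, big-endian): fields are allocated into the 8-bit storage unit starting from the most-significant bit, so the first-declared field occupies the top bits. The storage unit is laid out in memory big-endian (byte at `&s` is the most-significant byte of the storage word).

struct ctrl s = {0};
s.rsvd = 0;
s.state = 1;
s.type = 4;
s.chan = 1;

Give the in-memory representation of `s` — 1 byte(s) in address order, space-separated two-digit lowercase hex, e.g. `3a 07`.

49

rsvd (1b) val=0 bits=0x0 at bit 7: 0x00
state (1b) val=1 bits=0x1 at bit 6: 0x40
type (5b) val=4 bits=0x4 at bit 1: 0x48
chan (1b) val=1 bits=0x1 at bit 0: 0x49
word = 0x49 → big-endian bytes:
  [0]=0x49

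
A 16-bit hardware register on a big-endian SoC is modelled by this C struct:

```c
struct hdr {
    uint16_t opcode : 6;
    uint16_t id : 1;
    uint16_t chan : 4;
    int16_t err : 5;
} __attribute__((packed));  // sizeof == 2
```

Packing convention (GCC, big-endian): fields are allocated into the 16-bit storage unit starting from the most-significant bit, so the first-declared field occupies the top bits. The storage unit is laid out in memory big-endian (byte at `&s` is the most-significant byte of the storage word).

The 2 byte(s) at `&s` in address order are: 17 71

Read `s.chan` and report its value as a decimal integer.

11

[0]=0x17 [1]=0x71 (big-endian) → word 0x1771
opcode:6 @ bit 10 → (0x1771>>10)&0x3f = 0x5
id:1 @ bit 9 → (0x1771>>9)&0x1 = 0x1
chan:4 @ bit 5 → (0x1771>>5)&0xf = 0xb  ←
err:5 @ bit 0 → (0x1771>>0)&0x1f = 0x11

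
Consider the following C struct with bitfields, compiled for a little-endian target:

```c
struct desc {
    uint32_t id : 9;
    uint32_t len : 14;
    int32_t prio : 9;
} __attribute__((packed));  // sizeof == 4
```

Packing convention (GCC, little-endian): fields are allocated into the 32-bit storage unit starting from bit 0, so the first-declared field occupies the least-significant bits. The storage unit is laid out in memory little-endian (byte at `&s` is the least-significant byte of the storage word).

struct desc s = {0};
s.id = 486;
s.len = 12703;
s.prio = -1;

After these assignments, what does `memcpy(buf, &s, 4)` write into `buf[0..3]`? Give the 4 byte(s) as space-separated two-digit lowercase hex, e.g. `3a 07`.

id:9 = 486 → 0x1e6 << 0 → word 0x000001e6
len:14 = 12703 → 0x319f << 9 → word 0x00633fe6
prio:9 = -1 → 0x1ff << 23 → word 0xffe33fe6
word = 0xffe33fe6 → little-endian bytes:
  [0]=0xe6  [1]=0x3f  [2]=0xe3  [3]=0xff

e6 3f e3 ff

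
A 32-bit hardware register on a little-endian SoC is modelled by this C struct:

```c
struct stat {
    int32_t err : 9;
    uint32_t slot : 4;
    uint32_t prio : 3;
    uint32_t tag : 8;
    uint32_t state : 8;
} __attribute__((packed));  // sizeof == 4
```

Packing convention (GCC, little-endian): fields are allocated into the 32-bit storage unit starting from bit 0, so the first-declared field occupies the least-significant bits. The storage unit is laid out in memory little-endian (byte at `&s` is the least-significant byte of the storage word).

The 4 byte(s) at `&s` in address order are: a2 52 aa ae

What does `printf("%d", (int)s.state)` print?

[0]=0xa2 [1]=0x52 [2]=0xaa [3]=0xae (little-endian) → word 0xaeaa52a2
err:9 @ bit 0 → (0xaeaa52a2>>0)&0x1ff = 0xa2
slot:4 @ bit 9 → (0xaeaa52a2>>9)&0xf = 0x9
prio:3 @ bit 13 → (0xaeaa52a2>>13)&0x7 = 0x2
tag:8 @ bit 16 → (0xaeaa52a2>>16)&0xff = 0xaa
state:8 @ bit 24 → (0xaeaa52a2>>24)&0xff = 0xae  ←

174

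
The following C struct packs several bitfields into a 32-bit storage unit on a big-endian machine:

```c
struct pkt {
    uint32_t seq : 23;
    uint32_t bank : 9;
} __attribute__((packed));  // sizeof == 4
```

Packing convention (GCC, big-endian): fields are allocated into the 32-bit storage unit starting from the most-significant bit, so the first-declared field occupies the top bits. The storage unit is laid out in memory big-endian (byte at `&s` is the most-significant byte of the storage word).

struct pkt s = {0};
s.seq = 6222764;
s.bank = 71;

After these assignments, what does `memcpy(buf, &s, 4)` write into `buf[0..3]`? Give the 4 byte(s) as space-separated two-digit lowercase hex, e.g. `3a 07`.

bd e7 58 47

[9+:23] seq=6222764 & 0x7fffff = 0x5ef3ac; word=0xbde75800
[0+:9] bank=71 & 0x1ff = 0x47; word=0xbde75847
word = 0xbde75847 → big-endian bytes:
  [0]=0xbd  [1]=0xe7  [2]=0x58  [3]=0x47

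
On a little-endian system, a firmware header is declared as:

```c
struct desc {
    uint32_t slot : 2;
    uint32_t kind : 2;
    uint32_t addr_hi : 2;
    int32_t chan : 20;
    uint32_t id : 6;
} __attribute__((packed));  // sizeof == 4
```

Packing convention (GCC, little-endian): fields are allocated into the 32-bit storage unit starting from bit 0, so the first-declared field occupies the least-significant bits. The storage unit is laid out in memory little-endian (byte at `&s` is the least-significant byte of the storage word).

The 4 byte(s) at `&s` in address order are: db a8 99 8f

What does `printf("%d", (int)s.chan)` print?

-104797

[0]=0xdb [1]=0xa8 [2]=0x99 [3]=0x8f (little-endian) → word 0x8f99a8db
slot [0+:2] = (word>>0) & 0x3 = 3
kind [2+:2] = (word>>2) & 0x3 = 2
addr_hi [4+:2] = (word>>4) & 0x3 = 1
chan [6+:20] = (word>>6) & 0xfffff = 943779  ←
id [26+:6] = (word>>26) & 0x3f = 35
chan signed 20b, MSB=1: 943779 - 1048576 = -104797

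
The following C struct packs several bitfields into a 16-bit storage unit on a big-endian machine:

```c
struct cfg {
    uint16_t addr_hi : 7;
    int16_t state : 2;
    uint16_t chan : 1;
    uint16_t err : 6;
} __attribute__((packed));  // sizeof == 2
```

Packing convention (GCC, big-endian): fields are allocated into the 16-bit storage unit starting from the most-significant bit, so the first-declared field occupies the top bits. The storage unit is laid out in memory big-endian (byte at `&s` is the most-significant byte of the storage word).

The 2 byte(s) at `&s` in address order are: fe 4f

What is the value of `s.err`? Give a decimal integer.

[0]=0xfe [1]=0x4f (big-endian) → word 0xfe4f
addr_hi [9+:7] = (word>>9) & 0x7f = 127
state [7+:2] = (word>>7) & 0x3 = 0
chan [6+:1] = (word>>6) & 0x1 = 1
err [0+:6] = (word>>0) & 0x3f = 15  ←

15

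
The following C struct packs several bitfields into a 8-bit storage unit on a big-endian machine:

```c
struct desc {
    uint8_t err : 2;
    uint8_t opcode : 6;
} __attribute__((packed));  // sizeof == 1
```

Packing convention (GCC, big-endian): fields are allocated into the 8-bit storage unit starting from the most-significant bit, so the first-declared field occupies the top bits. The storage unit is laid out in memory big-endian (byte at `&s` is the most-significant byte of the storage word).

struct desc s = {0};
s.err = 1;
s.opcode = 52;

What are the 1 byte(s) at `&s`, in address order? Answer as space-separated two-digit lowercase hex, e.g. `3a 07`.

err (2b) val=1 bits=0x1 at bit 6: 0x40
opcode (6b) val=52 bits=0x34 at bit 0: 0x74
word = 0x74 → big-endian bytes:
  [0]=0x74

74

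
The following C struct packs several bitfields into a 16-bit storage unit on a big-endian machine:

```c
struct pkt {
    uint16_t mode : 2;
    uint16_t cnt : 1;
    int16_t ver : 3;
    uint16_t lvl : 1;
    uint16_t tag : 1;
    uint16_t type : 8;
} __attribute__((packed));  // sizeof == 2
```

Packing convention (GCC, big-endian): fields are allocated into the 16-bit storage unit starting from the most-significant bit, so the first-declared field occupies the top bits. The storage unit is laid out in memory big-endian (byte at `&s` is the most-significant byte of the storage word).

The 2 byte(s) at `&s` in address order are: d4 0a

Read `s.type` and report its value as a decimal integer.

10

[0]=0xd4 [1]=0x0a (big-endian) → word 0xd40a
mode [14+:2] = (word>>14) & 0x3 = 3
cnt [13+:1] = (word>>13) & 0x1 = 0
ver [10+:3] = (word>>10) & 0x7 = 5
lvl [9+:1] = (word>>9) & 0x1 = 0
tag [8+:1] = (word>>8) & 0x1 = 0
type [0+:8] = (word>>0) & 0xff = 10  ←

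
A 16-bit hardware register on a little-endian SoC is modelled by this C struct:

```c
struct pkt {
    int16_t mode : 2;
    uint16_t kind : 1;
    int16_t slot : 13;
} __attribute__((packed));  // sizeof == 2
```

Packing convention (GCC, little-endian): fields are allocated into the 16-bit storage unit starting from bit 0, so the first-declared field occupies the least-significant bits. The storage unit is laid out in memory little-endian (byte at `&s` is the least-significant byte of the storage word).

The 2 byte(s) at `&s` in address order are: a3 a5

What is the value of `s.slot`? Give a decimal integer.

-2892

[0]=0xa3 [1]=0xa5 (little-endian) → word 0xa5a3
mode [0+:2] = (word>>0) & 0x3 = 3
kind [2+:1] = (word>>2) & 0x1 = 0
slot [3+:13] = (word>>3) & 0x1fff = 5300  ←
slot signed 13b, MSB=1: 5300 - 8192 = -2892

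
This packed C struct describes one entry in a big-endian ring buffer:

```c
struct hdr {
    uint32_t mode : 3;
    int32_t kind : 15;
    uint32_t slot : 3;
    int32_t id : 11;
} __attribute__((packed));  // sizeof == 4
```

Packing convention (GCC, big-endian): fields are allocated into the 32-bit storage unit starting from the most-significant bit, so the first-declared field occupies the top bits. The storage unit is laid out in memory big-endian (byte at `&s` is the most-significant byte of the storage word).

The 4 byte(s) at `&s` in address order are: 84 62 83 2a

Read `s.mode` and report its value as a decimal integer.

[0]=0x84 [1]=0x62 [2]=0x83 [3]=0x2a (big-endian) → word 0x8462832a
mode [29+:3] = (word>>29) & 0x7 = 4  ←
kind [14+:15] = (word>>14) & 0x7fff = 4490
slot [11+:3] = (word>>11) & 0x7 = 0
id [0+:11] = (word>>0) & 0x7ff = 810

4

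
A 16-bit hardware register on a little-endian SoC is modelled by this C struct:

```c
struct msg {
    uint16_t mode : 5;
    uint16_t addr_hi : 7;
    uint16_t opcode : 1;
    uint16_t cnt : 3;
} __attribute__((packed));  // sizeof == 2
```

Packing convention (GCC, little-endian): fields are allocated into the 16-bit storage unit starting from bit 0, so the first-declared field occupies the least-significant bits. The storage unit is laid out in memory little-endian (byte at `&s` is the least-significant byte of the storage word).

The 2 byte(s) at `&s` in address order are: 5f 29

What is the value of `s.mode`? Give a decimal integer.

[0]=0x5f [1]=0x29 (little-endian) → word 0x295f
mode:5 @ bit 0 → (0x295f>>0)&0x1f = 0x1f  ←
addr_hi:7 @ bit 5 → (0x295f>>5)&0x7f = 0x4a
opcode:1 @ bit 12 → (0x295f>>12)&0x1 = 0x0
cnt:3 @ bit 13 → (0x295f>>13)&0x7 = 0x1

31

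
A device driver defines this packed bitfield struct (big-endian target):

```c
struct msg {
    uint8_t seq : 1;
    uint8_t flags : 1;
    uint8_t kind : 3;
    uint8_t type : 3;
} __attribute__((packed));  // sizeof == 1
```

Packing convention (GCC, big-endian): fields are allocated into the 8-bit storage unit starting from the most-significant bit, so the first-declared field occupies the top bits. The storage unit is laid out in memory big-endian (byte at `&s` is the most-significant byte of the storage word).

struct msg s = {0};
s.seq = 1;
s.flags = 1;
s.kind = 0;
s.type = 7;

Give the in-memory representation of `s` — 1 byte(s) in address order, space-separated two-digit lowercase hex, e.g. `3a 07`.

c7

seq:1 = 1 → 0x1 << 7 → word 0x80
flags:1 = 1 → 0x1 << 6 → word 0xc0
kind:3 = 0 → 0x0 << 3 → word 0xc0
type:3 = 7 → 0x7 << 0 → word 0xc7
word = 0xc7 → big-endian bytes:
  [0]=0xc7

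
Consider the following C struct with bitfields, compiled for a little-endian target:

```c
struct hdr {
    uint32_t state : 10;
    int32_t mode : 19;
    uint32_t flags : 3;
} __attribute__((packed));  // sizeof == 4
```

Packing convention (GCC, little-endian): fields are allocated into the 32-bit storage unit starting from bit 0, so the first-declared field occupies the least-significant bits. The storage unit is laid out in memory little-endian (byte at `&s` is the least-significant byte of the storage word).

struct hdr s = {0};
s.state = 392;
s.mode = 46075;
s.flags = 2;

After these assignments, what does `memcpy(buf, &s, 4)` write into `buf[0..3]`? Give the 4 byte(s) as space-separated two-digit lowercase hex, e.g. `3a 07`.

88 ed cf 42

state (10b) val=392 bits=0x188 at bit 0: 0x00000188
mode (19b) val=46075 bits=0xb3fb at bit 10: 0x02cfed88
flags (3b) val=2 bits=0x2 at bit 29: 0x42cfed88
word = 0x42cfed88 → little-endian bytes:
  [0]=0x88  [1]=0xed  [2]=0xcf  [3]=0x42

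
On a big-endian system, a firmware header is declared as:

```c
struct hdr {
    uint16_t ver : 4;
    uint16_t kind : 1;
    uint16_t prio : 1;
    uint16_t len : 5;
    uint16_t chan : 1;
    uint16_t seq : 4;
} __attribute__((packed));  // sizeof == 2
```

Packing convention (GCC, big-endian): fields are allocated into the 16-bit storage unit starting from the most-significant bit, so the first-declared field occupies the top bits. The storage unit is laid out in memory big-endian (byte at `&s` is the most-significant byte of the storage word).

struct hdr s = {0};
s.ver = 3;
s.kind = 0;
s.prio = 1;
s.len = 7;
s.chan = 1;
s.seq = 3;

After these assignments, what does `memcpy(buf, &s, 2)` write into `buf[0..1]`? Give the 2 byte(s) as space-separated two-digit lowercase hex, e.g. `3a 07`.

ver (4b) val=3 bits=0x3 at bit 12: 0x3000
kind (1b) val=0 bits=0x0 at bit 11: 0x3000
prio (1b) val=1 bits=0x1 at bit 10: 0x3400
len (5b) val=7 bits=0x7 at bit 5: 0x34e0
chan (1b) val=1 bits=0x1 at bit 4: 0x34f0
seq (4b) val=3 bits=0x3 at bit 0: 0x34f3
word = 0x34f3 → big-endian bytes:
  [0]=0x34  [1]=0xf3

34 f3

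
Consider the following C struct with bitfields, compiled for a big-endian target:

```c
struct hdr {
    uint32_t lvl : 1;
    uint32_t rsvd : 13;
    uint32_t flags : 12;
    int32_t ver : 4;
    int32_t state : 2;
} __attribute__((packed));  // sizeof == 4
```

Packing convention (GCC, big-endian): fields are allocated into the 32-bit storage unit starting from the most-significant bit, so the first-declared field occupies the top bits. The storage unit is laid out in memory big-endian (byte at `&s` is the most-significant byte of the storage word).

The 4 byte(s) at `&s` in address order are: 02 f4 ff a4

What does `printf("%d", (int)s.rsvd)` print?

189

[0]=0x02 [1]=0xf4 [2]=0xff [3]=0xa4 (big-endian) → word 0x02f4ffa4
lvl [31+:1] = (word>>31) & 0x1 = 0
rsvd [18+:13] = (word>>18) & 0x1fff = 189  ←
flags [6+:12] = (word>>6) & 0xfff = 1022
ver [2+:4] = (word>>2) & 0xf = 9
state [0+:2] = (word>>0) & 0x3 = 0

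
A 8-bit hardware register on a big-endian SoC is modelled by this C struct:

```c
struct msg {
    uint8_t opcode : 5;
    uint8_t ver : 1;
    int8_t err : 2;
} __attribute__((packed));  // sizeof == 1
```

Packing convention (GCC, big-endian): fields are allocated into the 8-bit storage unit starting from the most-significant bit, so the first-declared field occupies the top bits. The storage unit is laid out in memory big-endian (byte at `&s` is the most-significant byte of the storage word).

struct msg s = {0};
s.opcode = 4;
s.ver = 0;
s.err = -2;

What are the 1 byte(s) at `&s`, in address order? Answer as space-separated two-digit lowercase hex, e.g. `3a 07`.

opcode:5 = 4 → 0x4 << 3 → word 0x20
ver:1 = 0 → 0x0 << 2 → word 0x20
err:2 = -2 → 0x2 << 0 → word 0x22
word = 0x22 → big-endian bytes:
  [0]=0x22

22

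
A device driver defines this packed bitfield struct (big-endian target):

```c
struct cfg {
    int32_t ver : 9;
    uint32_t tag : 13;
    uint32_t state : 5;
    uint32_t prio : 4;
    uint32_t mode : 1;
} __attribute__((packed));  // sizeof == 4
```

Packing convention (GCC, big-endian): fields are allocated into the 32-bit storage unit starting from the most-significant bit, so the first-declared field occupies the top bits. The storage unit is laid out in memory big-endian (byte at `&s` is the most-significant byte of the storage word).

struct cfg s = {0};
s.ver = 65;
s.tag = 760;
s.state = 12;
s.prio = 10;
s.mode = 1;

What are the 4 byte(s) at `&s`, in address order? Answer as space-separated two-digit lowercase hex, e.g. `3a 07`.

20 8b e1 95

ver (9b) val=65 bits=0x41 at bit 23: 0x20800000
tag (13b) val=760 bits=0x2f8 at bit 10: 0x208be000
state (5b) val=12 bits=0xc at bit 5: 0x208be180
prio (4b) val=10 bits=0xa at bit 1: 0x208be194
mode (1b) val=1 bits=0x1 at bit 0: 0x208be195
word = 0x208be195 → big-endian bytes:
  [0]=0x20  [1]=0x8b  [2]=0xe1  [3]=0x95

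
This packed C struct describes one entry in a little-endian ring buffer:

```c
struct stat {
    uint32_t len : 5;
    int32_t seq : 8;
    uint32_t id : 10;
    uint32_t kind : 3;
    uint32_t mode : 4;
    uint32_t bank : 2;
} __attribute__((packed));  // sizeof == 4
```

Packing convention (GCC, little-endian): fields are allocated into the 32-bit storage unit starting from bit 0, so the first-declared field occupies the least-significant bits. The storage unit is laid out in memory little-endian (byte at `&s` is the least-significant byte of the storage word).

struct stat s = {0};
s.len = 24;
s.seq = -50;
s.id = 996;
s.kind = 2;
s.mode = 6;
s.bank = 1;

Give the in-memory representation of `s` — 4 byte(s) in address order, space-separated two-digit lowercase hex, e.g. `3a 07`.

d8 99 7c 59

len (5b) val=24 bits=0x18 at bit 0: 0x00000018
seq (8b) val=-50 bits=0xce at bit 5: 0x000019d8
id (10b) val=996 bits=0x3e4 at bit 13: 0x007c99d8
kind (3b) val=2 bits=0x2 at bit 23: 0x017c99d8
mode (4b) val=6 bits=0x6 at bit 26: 0x197c99d8
bank (2b) val=1 bits=0x1 at bit 30: 0x597c99d8
word = 0x597c99d8 → little-endian bytes:
  [0]=0xd8  [1]=0x99  [2]=0x7c  [3]=0x59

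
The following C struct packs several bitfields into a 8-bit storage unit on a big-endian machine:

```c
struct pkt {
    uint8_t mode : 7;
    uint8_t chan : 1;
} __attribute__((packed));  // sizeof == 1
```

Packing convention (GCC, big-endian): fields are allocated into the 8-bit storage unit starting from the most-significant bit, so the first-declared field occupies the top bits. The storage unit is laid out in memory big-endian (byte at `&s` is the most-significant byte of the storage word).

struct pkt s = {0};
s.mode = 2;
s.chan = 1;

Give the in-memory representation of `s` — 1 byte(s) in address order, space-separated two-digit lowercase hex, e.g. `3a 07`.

mode:7 = 2 → 0x2 << 1 → word 0x04
chan:1 = 1 → 0x1 << 0 → word 0x05
word = 0x05 → big-endian bytes:
  [0]=0x05

05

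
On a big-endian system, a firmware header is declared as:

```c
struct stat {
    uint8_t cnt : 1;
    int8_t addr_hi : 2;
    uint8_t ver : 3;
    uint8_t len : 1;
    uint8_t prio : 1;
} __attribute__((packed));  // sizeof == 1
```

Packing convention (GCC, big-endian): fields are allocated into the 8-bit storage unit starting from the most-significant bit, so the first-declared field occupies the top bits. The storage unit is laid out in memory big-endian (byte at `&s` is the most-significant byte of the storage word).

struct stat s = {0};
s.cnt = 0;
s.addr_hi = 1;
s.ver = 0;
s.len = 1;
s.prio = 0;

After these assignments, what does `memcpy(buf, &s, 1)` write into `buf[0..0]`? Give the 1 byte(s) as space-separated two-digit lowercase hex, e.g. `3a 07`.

cnt:1 = 0 → 0x0 << 7 → word 0x00
addr_hi:2 = 1 → 0x1 << 5 → word 0x20
ver:3 = 0 → 0x0 << 2 → word 0x20
len:1 = 1 → 0x1 << 1 → word 0x22
prio:1 = 0 → 0x0 << 0 → word 0x22
word = 0x22 → big-endian bytes:
  [0]=0x22

22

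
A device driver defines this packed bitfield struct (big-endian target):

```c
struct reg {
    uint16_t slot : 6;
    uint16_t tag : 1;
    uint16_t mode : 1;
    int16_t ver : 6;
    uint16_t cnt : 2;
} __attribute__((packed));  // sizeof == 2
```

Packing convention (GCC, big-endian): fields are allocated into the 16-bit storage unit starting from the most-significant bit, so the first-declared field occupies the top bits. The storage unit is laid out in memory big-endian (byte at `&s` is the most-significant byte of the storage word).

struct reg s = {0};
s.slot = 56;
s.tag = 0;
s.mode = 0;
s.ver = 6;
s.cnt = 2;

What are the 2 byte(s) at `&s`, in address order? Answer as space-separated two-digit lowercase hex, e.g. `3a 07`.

e0 1a

[10+:6] slot=56 & 0x3f = 0x38; word=0xe000
[9+:1] tag=0 & 0x1 = 0x0; word=0xe000
[8+:1] mode=0 & 0x1 = 0x0; word=0xe000
[2+:6] ver=6 & 0x3f = 0x6; word=0xe018
[0+:2] cnt=2 & 0x3 = 0x2; word=0xe01a
word = 0xe01a → big-endian bytes:
  [0]=0xe0  [1]=0x1a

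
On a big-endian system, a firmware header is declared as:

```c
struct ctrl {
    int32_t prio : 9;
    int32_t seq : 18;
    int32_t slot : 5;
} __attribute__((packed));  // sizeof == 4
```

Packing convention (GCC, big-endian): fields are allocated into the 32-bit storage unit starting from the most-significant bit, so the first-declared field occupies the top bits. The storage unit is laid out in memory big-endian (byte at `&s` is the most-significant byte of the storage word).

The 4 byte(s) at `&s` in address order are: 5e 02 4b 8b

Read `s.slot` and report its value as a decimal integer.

11

[0]=0x5e [1]=0x02 [2]=0x4b [3]=0x8b (big-endian) → word 0x5e024b8b
prio [23+:9] = (word>>23) & 0x1ff = 188
seq [5+:18] = (word>>5) & 0x3ffff = 4700
slot [0+:5] = (word>>0) & 0x1f = 11  ←
slot signed 5b, MSB=0: value = 11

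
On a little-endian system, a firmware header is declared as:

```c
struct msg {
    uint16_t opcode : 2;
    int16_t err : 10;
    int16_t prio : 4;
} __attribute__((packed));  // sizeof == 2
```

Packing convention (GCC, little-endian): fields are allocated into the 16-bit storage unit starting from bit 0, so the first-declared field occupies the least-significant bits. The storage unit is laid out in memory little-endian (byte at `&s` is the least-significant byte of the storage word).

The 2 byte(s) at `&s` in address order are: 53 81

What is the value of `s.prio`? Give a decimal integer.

-8

[0]=0x53 [1]=0x81 (little-endian) → word 0x8153
opcode:2 @ bit 0 → (0x8153>>0)&0x3 = 0x3
err:10 @ bit 2 → (0x8153>>2)&0x3ff = 0x54
prio:4 @ bit 12 → (0x8153>>12)&0xf = 0x8  ←
prio signed 4b, MSB=1: 8 - 16 = -8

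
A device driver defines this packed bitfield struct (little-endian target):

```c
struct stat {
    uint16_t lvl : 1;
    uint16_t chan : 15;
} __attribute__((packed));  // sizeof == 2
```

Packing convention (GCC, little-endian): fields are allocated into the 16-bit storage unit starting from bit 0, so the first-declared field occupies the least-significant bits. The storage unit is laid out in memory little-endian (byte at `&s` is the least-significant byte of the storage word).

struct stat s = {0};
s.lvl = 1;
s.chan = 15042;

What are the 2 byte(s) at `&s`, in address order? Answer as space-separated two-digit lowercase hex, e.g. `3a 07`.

lvl (1b) val=1 bits=0x1 at bit 0: 0x0001
chan (15b) val=15042 bits=0x3ac2 at bit 1: 0x7585
word = 0x7585 → little-endian bytes:
  [0]=0x85  [1]=0x75

85 75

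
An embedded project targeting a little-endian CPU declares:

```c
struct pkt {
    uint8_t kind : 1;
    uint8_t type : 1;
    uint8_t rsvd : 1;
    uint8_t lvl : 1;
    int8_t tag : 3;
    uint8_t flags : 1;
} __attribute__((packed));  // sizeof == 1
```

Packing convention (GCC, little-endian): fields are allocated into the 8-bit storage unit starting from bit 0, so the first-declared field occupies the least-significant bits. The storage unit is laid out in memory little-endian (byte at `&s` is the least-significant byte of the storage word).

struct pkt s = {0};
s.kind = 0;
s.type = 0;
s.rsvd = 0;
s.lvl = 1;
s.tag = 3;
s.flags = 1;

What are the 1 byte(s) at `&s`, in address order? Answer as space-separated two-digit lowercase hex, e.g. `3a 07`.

kind (1b) val=0 bits=0x0 at bit 0: 0x00
type (1b) val=0 bits=0x0 at bit 1: 0x00
rsvd (1b) val=0 bits=0x0 at bit 2: 0x00
lvl (1b) val=1 bits=0x1 at bit 3: 0x08
tag (3b) val=3 bits=0x3 at bit 4: 0x38
flags (1b) val=1 bits=0x1 at bit 7: 0xb8
word = 0xb8 → little-endian bytes:
  [0]=0xb8

b8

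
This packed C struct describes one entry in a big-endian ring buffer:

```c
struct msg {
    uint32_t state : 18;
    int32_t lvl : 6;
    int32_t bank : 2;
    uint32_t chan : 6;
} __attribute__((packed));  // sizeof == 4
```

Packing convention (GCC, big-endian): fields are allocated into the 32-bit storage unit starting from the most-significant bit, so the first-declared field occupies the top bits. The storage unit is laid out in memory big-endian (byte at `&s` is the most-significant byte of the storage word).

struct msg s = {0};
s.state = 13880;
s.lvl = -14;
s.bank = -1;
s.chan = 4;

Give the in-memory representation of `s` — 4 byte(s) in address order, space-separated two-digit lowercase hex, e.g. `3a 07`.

[14+:18] state=13880 & 0x3ffff = 0x3638; word=0x0d8e0000
[8+:6] lvl=-14 & 0x3f = 0x32; word=0x0d8e3200
[6+:2] bank=-1 & 0x3 = 0x3; word=0x0d8e32c0
[0+:6] chan=4 & 0x3f = 0x4; word=0x0d8e32c4
word = 0x0d8e32c4 → big-endian bytes:
  [0]=0x0d  [1]=0x8e  [2]=0x32  [3]=0xc4

0d 8e 32 c4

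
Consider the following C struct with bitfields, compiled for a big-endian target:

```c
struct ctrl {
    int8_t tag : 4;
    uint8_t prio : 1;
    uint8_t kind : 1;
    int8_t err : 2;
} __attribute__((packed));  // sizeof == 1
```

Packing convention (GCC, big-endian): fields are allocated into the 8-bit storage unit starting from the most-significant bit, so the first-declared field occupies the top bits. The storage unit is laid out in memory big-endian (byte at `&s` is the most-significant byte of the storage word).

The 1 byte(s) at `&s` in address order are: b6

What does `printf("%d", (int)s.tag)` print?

[0]=0xb6 (big-endian) → word 0xb6
tag:4 @ bit 4 → (0xb6>>4)&0xf = 0xb  ←
prio:1 @ bit 3 → (0xb6>>3)&0x1 = 0x0
kind:1 @ bit 2 → (0xb6>>2)&0x1 = 0x1
err:2 @ bit 0 → (0xb6>>0)&0x3 = 0x2
tag signed 4b, MSB=1: 11 - 16 = -5

-5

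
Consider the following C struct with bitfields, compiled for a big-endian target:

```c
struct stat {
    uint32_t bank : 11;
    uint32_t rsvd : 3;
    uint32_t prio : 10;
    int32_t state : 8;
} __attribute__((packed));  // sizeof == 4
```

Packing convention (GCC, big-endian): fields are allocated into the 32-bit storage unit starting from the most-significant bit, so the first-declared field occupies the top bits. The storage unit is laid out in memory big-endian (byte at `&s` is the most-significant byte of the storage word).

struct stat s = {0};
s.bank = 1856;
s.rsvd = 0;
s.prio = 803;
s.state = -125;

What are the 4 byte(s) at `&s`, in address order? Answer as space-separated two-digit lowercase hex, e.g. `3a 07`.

e8 03 23 83

bank:11 = 1856 → 0x740 << 21 → word 0xe8000000
rsvd:3 = 0 → 0x0 << 18 → word 0xe8000000
prio:10 = 803 → 0x323 << 8 → word 0xe8032300
state:8 = -125 → 0x83 << 0 → word 0xe8032383
word = 0xe8032383 → big-endian bytes:
  [0]=0xe8  [1]=0x03  [2]=0x23  [3]=0x83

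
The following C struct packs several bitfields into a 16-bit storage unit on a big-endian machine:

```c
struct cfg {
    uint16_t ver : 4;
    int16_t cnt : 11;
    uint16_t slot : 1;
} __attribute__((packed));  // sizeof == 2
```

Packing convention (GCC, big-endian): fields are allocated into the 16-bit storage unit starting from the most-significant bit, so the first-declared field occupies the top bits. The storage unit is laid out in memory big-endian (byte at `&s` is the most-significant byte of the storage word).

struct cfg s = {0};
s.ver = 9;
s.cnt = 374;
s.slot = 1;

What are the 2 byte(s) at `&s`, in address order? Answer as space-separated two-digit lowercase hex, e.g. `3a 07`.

ver:4 = 9 → 0x9 << 12 → word 0x9000
cnt:11 = 374 → 0x176 << 1 → word 0x92ec
slot:1 = 1 → 0x1 << 0 → word 0x92ed
word = 0x92ed → big-endian bytes:
  [0]=0x92  [1]=0xed

92 ed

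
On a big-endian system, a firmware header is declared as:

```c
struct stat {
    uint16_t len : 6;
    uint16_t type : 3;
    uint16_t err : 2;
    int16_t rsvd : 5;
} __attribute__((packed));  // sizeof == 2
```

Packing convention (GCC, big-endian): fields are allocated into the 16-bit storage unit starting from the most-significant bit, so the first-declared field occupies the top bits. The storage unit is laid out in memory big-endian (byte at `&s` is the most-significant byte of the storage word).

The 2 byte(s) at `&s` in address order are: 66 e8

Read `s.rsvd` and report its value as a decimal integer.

[0]=0x66 [1]=0xe8 (big-endian) → word 0x66e8
len:6 @ bit 10 → (0x66e8>>10)&0x3f = 0x19
type:3 @ bit 7 → (0x66e8>>7)&0x7 = 0x5
err:2 @ bit 5 → (0x66e8>>5)&0x3 = 0x3
rsvd:5 @ bit 0 → (0x66e8>>0)&0x1f = 0x8  ←
rsvd signed 5b, MSB=0: value = 8

8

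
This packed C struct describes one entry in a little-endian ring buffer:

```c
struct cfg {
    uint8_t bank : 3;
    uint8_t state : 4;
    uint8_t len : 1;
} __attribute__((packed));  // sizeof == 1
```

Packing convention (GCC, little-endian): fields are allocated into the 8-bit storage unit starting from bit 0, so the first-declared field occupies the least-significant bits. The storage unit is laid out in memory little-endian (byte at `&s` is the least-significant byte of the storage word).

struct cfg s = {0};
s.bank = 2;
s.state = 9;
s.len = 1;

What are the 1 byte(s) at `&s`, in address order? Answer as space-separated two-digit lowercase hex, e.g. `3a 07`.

ca

[0+:3] bank=2 & 0x7 = 0x2; word=0x02
[3+:4] state=9 & 0xf = 0x9; word=0x4a
[7+:1] len=1 & 0x1 = 0x1; word=0xca
word = 0xca → little-endian bytes:
  [0]=0xca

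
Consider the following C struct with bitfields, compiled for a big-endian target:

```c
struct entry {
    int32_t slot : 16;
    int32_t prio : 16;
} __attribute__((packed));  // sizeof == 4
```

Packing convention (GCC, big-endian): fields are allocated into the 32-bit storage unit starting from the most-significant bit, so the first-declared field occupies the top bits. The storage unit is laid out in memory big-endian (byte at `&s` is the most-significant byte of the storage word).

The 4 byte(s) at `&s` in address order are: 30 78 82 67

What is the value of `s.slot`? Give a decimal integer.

[0]=0x30 [1]=0x78 [2]=0x82 [3]=0x67 (big-endian) → word 0x30788267
slot:16 @ bit 16 → (0x30788267>>16)&0xffff = 0x3078  ←
prio:16 @ bit 0 → (0x30788267>>0)&0xffff = 0x8267
slot signed 16b, MSB=0: value = 12408

12408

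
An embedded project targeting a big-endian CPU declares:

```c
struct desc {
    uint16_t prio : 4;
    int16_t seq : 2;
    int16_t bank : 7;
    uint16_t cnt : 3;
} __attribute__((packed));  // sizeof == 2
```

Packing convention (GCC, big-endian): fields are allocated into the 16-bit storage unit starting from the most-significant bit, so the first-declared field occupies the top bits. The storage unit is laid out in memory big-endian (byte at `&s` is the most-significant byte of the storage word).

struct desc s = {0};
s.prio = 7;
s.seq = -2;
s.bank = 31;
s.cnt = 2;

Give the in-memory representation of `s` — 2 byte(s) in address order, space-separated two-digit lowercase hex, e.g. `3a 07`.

[12+:4] prio=7 & 0xf = 0x7; word=0x7000
[10+:2] seq=-2 & 0x3 = 0x2; word=0x7800
[3+:7] bank=31 & 0x7f = 0x1f; word=0x78f8
[0+:3] cnt=2 & 0x7 = 0x2; word=0x78fa
word = 0x78fa → big-endian bytes:
  [0]=0x78  [1]=0xfa

78 fa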